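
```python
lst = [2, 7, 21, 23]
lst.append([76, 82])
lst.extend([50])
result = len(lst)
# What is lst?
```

After line 1: lst = [2, 7, 21, 23]
After line 2 (append adds [76, 82] as single element): lst = [2, 7, 21, 23, [76, 82]]
After line 3 (extend unpacks [50], adds 50): lst = [2, 7, 21, 23, [76, 82], 50]
After line 4: result = len(lst) = 6

[2, 7, 21, 23, [76, 82], 50]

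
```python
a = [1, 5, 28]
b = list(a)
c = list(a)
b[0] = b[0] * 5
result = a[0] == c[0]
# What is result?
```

After line 1: a = [1, 5, 28]
After line 2 (b = list(a), copy): a = [1, 5, 28], b = [1, 5, 28]
After line 3 (c = list(a) is a copy, new object): c = [1, 5, 28]
After line 4 (b[0] = 1 * 5 = 5; only b mutates (copy)): a = [1, 5, 28], b = [5, 5, 28], c = [1, 5, 28]
After line 5 (a[0] = 1, c[0] = 1; result = True)

True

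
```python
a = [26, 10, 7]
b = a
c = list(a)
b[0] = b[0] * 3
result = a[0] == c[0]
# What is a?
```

After line 1: a = [26, 10, 7]
After line 2 (b = a, alias): a = [26, 10, 7], b = [26, 10, 7]
After line 3 (c = list(a) is a copy, new object): c = [26, 10, 7]
After line 4 (b[0] = 26 * 3 = 78; mutates shared a/b): a = b = [78, 10, 7], c = [26, 10, 7]
After line 5 (a[0] = 78, c[0] = 26; result = False)

[78, 10, 7]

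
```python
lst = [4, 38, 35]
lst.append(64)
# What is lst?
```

[4, 38, 35, 64]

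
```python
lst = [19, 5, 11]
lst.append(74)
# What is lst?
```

[19, 5, 11, 74]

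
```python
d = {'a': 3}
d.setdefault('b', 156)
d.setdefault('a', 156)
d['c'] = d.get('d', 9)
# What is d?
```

After line 1: d = {'a': 3}
After line 2 (setdefault adds 'b'=156): d = {'a': 3, 'b': 156}
After line 3 (setdefault 'a' no-op, already exists): d = {'a': 3, 'b': 156}
After line 4 (get('d', 9) returns default since 'd' not in d): d = {'a': 3, 'b': 156, 'c': 9}

{'a': 3, 'b': 156, 'c': 9}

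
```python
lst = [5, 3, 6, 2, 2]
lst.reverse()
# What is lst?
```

[2, 2, 6, 3, 5]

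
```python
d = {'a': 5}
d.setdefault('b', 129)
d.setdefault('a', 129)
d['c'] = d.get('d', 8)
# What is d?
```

After line 1: d = {'a': 5}
After line 2 (setdefault adds 'b'=129): d = {'a': 5, 'b': 129}
After line 3 (setdefault 'a' no-op, already exists): d = {'a': 5, 'b': 129}
After line 4 (get('d', 8) returns default since 'd' not in d): d = {'a': 5, 'b': 129, 'c': 8}

{'a': 5, 'b': 129, 'c': 8}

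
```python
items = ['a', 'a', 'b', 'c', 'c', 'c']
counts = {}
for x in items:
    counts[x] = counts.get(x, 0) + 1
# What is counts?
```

Initial: counts = {}, items = ['a', 'a', 'b', 'c', 'c', 'c']
See 'a': counts = {'a': 1}
See 'a': counts = {'a': 2}
See 'b': counts = {'a': 2, 'b': 1}
See 'c': counts = {'a': 2, 'b': 1, 'c': 1}
See 'c': counts = {'a': 2, 'b': 1, 'c': 2}
See 'c': counts = {'a': 2, 'b': 1, 'c': 3}

{'a': 2, 'b': 1, 'c': 3}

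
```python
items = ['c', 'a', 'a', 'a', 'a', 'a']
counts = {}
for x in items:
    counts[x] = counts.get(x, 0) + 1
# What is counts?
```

Initial: counts = {}, items = ['c', 'a', 'a', 'a', 'a', 'a']
See 'c': counts = {'c': 1}
See 'a': counts = {'c': 1, 'a': 1}
See 'a': counts = {'c': 1, 'a': 2}
See 'a': counts = {'c': 1, 'a': 3}
See 'a': counts = {'c': 1, 'a': 4}
See 'a': counts = {'c': 1, 'a': 5}

{'c': 1, 'a': 5}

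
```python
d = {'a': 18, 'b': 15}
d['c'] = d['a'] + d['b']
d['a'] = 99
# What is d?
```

After line 1: d = {'a': 18, 'b': 15}
After line 2 (d['c'] = 18 + 15): d = {'a': 18, 'b': 15, 'c': 33}
After line 3: d = {'a': 99, 'b': 15, 'c': 33}

{'a': 99, 'b': 15, 'c': 33}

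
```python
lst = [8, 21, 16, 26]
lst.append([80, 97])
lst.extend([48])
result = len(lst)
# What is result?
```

After line 1: lst = [8, 21, 16, 26]
After line 2 (append adds [80, 97] as single element): lst = [8, 21, 16, 26, [80, 97]]
After line 3 (extend unpacks [48], adds 48): lst = [8, 21, 16, 26, [80, 97], 48]
After line 4: result = len(lst) = 6

6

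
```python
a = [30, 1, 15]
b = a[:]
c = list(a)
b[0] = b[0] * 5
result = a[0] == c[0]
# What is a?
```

After line 1: a = [30, 1, 15]
After line 2 (b = a[:], copy): a = [30, 1, 15], b = [30, 1, 15]
After line 3 (c = list(a) is a copy, new object): c = [30, 1, 15]
After line 4 (b[0] = 30 * 5 = 150; only b mutates (copy)): a = [30, 1, 15], b = [150, 1, 15], c = [30, 1, 15]
After line 5 (a[0] = 30, c[0] = 30; result = True)

[30, 1, 15]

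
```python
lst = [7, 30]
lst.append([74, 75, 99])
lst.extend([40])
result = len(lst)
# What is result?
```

After line 1: lst = [7, 30]
After line 2 (append adds [74, 75, 99] as single element): lst = [7, 30, [74, 75, 99]]
After line 3 (extend unpacks [40], adds 40): lst = [7, 30, [74, 75, 99], 40]
After line 4: result = len(lst) = 4

4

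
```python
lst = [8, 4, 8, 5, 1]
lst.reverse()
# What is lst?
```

[1, 5, 8, 4, 8]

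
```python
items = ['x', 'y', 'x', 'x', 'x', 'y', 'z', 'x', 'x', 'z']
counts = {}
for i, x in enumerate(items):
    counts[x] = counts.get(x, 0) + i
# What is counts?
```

Initial: counts = {}, items = ['x', 'y', 'x', 'x', 'x', 'y', 'z', 'x', 'x', 'z']
i=0, x='x': counts = {'x': 0}
i=1, x='y': counts = {'x': 0, 'y': 1}
i=2, x='x': counts = {'x': 2, 'y': 1}
i=3, x='x': counts = {'x': 5, 'y': 1}
i=4, x='x': counts = {'x': 9, 'y': 1}
i=5, x='y': counts = {'x': 9, 'y': 6}
i=6, x='z': counts = {'x': 9, 'y': 6, 'z': 6}
i=7, x='x': counts = {'x': 16, 'y': 6, 'z': 6}
i=8, x='x': counts = {'x': 24, 'y': 6, 'z': 6}
i=9, x='z': counts = {'x': 24, 'y': 6, 'z': 15}

{'x': 24, 'y': 6, 'z': 15}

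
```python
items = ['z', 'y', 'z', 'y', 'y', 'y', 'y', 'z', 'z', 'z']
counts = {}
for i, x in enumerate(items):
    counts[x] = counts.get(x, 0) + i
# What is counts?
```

Initial: counts = {}, items = ['z', 'y', 'z', 'y', 'y', 'y', 'y', 'z', 'z', 'z']
i=0, x='z': counts = {'z': 0}
i=1, x='y': counts = {'z': 0, 'y': 1}
i=2, x='z': counts = {'z': 2, 'y': 1}
i=3, x='y': counts = {'z': 2, 'y': 4}
i=4, x='y': counts = {'z': 2, 'y': 8}
i=5, x='y': counts = {'z': 2, 'y': 13}
i=6, x='y': counts = {'z': 2, 'y': 19}
i=7, x='z': counts = {'z': 9, 'y': 19}
i=8, x='z': counts = {'z': 17, 'y': 19}
i=9, x='z': counts = {'z': 26, 'y': 19}

{'z': 26, 'y': 19}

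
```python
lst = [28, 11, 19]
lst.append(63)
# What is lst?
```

[28, 11, 19, 63]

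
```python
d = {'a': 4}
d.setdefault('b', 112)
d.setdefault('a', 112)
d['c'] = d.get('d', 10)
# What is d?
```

After line 1: d = {'a': 4}
After line 2 (setdefault adds 'b'=112): d = {'a': 4, 'b': 112}
After line 3 (setdefault 'a' no-op, already exists): d = {'a': 4, 'b': 112}
After line 4 (get('d', 10) returns default since 'd' not in d): d = {'a': 4, 'b': 112, 'c': 10}

{'a': 4, 'b': 112, 'c': 10}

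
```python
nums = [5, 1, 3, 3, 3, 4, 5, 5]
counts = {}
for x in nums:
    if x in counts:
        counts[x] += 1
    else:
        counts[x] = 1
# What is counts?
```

Initial: counts = {}, nums = [5, 1, 3, 3, 3, 4, 5, 5]
See 5: counts = {5: 1}
See 1: counts = {5: 1, 1: 1}
See 3: counts = {5: 1, 1: 1, 3: 1}
See 3: counts = {5: 1, 1: 1, 3: 2}
See 3: counts = {5: 1, 1: 1, 3: 3}
See 4: counts = {5: 1, 1: 1, 3: 3, 4: 1}
See 5: counts = {5: 2, 1: 1, 3: 3, 4: 1}
See 5: counts = {5: 3, 1: 1, 3: 3, 4: 1}

{5: 3, 1: 1, 3: 3, 4: 1}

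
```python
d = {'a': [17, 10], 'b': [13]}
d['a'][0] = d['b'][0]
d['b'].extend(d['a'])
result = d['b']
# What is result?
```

After line 1: d = {'a': [17, 10], 'b': [13]}
After line 2 (a[0] = b[0] = 13): d = {'a': [13, 10], 'b': [13]}
After line 3 (b.extend(a) appends [13, 10]): d = {'a': [13, 10], 'b': [13, 13, 10]}
After line 4: result = d['b'] = [13, 13, 10]

[13, 13, 10]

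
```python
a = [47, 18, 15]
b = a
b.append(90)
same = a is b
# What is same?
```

After line 1: a = [47, 18, 15]
After line 2 (b = a is an alias, same object): a = [47, 18, 15], b = [47, 18, 15]
After line 3 (b.append mutates the shared list): a = [47, 18, 15, 90], b = [47, 18, 15, 90]
After line 4 (same = a is b; same object -> True): same = True

True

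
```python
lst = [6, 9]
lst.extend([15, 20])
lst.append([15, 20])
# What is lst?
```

After line 1: lst = [6, 9]
After line 2 (extend unpacks [15, 20]): lst = [6, 9, 15, 20]
After line 3 (append adds [15, 20] as single element): lst = [6, 9, 15, 20, [15, 20]]

[6, 9, 15, 20, [15, 20]]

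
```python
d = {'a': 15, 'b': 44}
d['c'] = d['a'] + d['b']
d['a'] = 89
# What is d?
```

After line 1: d = {'a': 15, 'b': 44}
After line 2 (d['c'] = 15 + 44): d = {'a': 15, 'b': 44, 'c': 59}
After line 3: d = {'a': 89, 'b': 44, 'c': 59}

{'a': 89, 'b': 44, 'c': 59}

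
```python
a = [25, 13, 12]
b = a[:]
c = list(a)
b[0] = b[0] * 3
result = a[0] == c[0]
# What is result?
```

After line 1: a = [25, 13, 12]
After line 2 (b = a[:], copy): a = [25, 13, 12], b = [25, 13, 12]
After line 3 (c = list(a) is a copy, new object): c = [25, 13, 12]
After line 4 (b[0] = 25 * 3 = 75; only b mutates (copy)): a = [25, 13, 12], b = [75, 13, 12], c = [25, 13, 12]
After line 5 (a[0] = 25, c[0] = 25; result = True)

True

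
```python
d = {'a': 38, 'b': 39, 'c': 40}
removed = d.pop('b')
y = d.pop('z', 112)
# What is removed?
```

After line 1: d = {'a': 38, 'b': 39, 'c': 40}
After line 2 (pop 'b' returns 39): d = {'a': 38, 'c': 40}, removed = 39
After line 3 (pop 'z' missing, returns default 112): d = {'a': 38, 'c': 40}, y = 112

39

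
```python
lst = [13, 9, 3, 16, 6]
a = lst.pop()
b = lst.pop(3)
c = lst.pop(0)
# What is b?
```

After line 1: lst = [13, 9, 3, 16, 6]
After line 2 (pop() -> a = 6): lst = [13, 9, 3, 16]
After line 3 (pop(3) -> b = 16): lst = [13, 9, 3]
After line 4 (pop(0) -> c = 13): lst = [9, 3]

16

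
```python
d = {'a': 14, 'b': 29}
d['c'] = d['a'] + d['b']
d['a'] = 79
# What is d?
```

After line 1: d = {'a': 14, 'b': 29}
After line 2 (d['c'] = 14 + 29): d = {'a': 14, 'b': 29, 'c': 43}
After line 3: d = {'a': 79, 'b': 29, 'c': 43}

{'a': 79, 'b': 29, 'c': 43}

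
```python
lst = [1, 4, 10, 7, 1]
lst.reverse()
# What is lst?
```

[1, 7, 10, 4, 1]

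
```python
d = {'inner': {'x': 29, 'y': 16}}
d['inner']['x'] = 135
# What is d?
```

After line 1: d = {'inner': {'x': 29, 'y': 16}}
After line 2 (inner x overwritten): d = {'inner': {'x': 135, 'y': 16}}

{'inner': {'x': 135, 'y': 16}}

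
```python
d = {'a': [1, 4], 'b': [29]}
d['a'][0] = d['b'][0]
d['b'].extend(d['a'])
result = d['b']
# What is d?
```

After line 1: d = {'a': [1, 4], 'b': [29]}
After line 2 (a[0] = b[0] = 29): d = {'a': [29, 4], 'b': [29]}
After line 3 (b.extend(a) appends [29, 4]): d = {'a': [29, 4], 'b': [29, 29, 4]}
After line 4: result = d['b'] = [29, 29, 4]

{'a': [29, 4], 'b': [29, 29, 4]}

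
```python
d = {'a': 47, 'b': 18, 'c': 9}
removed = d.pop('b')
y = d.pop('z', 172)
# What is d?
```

After line 1: d = {'a': 47, 'b': 18, 'c': 9}
After line 2 (pop 'b' returns 18): d = {'a': 47, 'c': 9}, removed = 18
After line 3 (pop 'z' missing, returns default 172): d = {'a': 47, 'c': 9}, y = 172

{'a': 47, 'c': 9}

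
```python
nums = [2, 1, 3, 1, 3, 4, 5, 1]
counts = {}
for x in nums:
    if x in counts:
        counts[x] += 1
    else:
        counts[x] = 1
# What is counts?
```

Initial: counts = {}, nums = [2, 1, 3, 1, 3, 4, 5, 1]
See 2: counts = {2: 1}
See 1: counts = {2: 1, 1: 1}
See 3: counts = {2: 1, 1: 1, 3: 1}
See 1: counts = {2: 1, 1: 2, 3: 1}
See 3: counts = {2: 1, 1: 2, 3: 2}
See 4: counts = {2: 1, 1: 2, 3: 2, 4: 1}
See 5: counts = {2: 1, 1: 2, 3: 2, 4: 1, 5: 1}
See 1: counts = {2: 1, 1: 3, 3: 2, 4: 1, 5: 1}

{2: 1, 1: 3, 3: 2, 4: 1, 5: 1}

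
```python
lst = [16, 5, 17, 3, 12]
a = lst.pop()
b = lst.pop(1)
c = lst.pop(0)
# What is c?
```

After line 1: lst = [16, 5, 17, 3, 12]
After line 2 (pop() -> a = 12): lst = [16, 5, 17, 3]
After line 3 (pop(1) -> b = 5): lst = [16, 17, 3]
After line 4 (pop(0) -> c = 16): lst = [17, 3]

16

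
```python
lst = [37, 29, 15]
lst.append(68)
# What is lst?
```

[37, 29, 15, 68]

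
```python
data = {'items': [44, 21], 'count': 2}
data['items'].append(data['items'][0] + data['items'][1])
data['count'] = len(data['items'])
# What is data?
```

After line 1: data = {'items': [44, 21], 'count': 2}
After line 2 (append 44 + 21 = 65): data = {'items': [44, 21, 65], 'count': 2}
After line 3 (count = len(items) = 3): data = {'items': [44, 21, 65], 'count': 3}

{'items': [44, 21, 65], 'count': 3}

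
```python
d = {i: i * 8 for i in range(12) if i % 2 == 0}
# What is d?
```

{0: 0, 2: 16, 4: 32, 6: 48, 8: 64, 10: 80}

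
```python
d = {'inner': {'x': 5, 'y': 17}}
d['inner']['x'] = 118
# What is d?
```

After line 1: d = {'inner': {'x': 5, 'y': 17}}
After line 2 (inner x overwritten): d = {'inner': {'x': 118, 'y': 17}}

{'inner': {'x': 118, 'y': 17}}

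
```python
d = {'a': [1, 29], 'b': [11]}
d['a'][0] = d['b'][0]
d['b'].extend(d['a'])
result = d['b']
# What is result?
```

After line 1: d = {'a': [1, 29], 'b': [11]}
After line 2 (a[0] = b[0] = 11): d = {'a': [11, 29], 'b': [11]}
After line 3 (b.extend(a) appends [11, 29]): d = {'a': [11, 29], 'b': [11, 11, 29]}
After line 4: result = d['b'] = [11, 11, 29]

[11, 11, 29]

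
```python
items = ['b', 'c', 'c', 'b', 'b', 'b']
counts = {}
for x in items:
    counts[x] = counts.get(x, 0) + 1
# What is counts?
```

Initial: counts = {}, items = ['b', 'c', 'c', 'b', 'b', 'b']
See 'b': counts = {'b': 1}
See 'c': counts = {'b': 1, 'c': 1}
See 'c': counts = {'b': 1, 'c': 2}
See 'b': counts = {'b': 2, 'c': 2}
See 'b': counts = {'b': 3, 'c': 2}
See 'b': counts = {'b': 4, 'c': 2}

{'b': 4, 'c': 2}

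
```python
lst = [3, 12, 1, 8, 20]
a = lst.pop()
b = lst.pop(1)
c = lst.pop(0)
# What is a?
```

After line 1: lst = [3, 12, 1, 8, 20]
After line 2 (pop() -> a = 20): lst = [3, 12, 1, 8]
After line 3 (pop(1) -> b = 12): lst = [3, 1, 8]
After line 4 (pop(0) -> c = 3): lst = [1, 8]

20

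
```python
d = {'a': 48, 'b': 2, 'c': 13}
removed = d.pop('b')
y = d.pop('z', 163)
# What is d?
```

After line 1: d = {'a': 48, 'b': 2, 'c': 13}
After line 2 (pop 'b' returns 2): d = {'a': 48, 'c': 13}, removed = 2
After line 3 (pop 'z' missing, returns default 163): d = {'a': 48, 'c': 13}, y = 163

{'a': 48, 'c': 13}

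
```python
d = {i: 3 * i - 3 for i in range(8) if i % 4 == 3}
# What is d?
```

{3: 6, 7: 18}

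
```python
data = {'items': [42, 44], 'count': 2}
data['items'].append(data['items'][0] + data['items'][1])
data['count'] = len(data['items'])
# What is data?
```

After line 1: data = {'items': [42, 44], 'count': 2}
After line 2 (append 42 + 44 = 86): data = {'items': [42, 44, 86], 'count': 2}
After line 3 (count = len(items) = 3): data = {'items': [42, 44, 86], 'count': 3}

{'items': [42, 44, 86], 'count': 3}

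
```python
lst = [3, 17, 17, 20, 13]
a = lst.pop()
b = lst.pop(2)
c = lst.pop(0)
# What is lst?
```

After line 1: lst = [3, 17, 17, 20, 13]
After line 2 (pop() -> a = 13): lst = [3, 17, 17, 20]
After line 3 (pop(2) -> b = 17): lst = [3, 17, 20]
After line 4 (pop(0) -> c = 3): lst = [17, 20]

[17, 20]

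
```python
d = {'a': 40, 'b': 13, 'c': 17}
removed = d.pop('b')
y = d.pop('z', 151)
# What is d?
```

After line 1: d = {'a': 40, 'b': 13, 'c': 17}
After line 2 (pop 'b' returns 13): d = {'a': 40, 'c': 17}, removed = 13
After line 3 (pop 'z' missing, returns default 151): d = {'a': 40, 'c': 17}, y = 151

{'a': 40, 'c': 17}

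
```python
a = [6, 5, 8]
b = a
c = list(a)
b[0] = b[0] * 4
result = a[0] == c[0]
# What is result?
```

After line 1: a = [6, 5, 8]
After line 2 (b = a, alias): a = [6, 5, 8], b = [6, 5, 8]
After line 3 (c = list(a) is a copy, new object): c = [6, 5, 8]
After line 4 (b[0] = 6 * 4 = 24; mutates shared a/b): a = b = [24, 5, 8], c = [6, 5, 8]
After line 5 (a[0] = 24, c[0] = 6; result = False)

False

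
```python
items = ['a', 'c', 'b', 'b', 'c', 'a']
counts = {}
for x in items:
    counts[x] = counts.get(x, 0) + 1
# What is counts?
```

Initial: counts = {}, items = ['a', 'c', 'b', 'b', 'c', 'a']
See 'a': counts = {'a': 1}
See 'c': counts = {'a': 1, 'c': 1}
See 'b': counts = {'a': 1, 'c': 1, 'b': 1}
See 'b': counts = {'a': 1, 'c': 1, 'b': 2}
See 'c': counts = {'a': 1, 'c': 2, 'b': 2}
See 'a': counts = {'a': 2, 'c': 2, 'b': 2}

{'a': 2, 'c': 2, 'b': 2}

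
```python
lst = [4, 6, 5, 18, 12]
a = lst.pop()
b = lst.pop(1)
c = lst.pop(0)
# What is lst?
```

After line 1: lst = [4, 6, 5, 18, 12]
After line 2 (pop() -> a = 12): lst = [4, 6, 5, 18]
After line 3 (pop(1) -> b = 6): lst = [4, 5, 18]
After line 4 (pop(0) -> c = 4): lst = [5, 18]

[5, 18]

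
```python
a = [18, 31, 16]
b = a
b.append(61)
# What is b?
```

After line 1: a = [18, 31, 16]
After line 2 (b = a is an alias, same object): a = [18, 31, 16], b = [18, 31, 16]
After line 3 (b.append mutates the shared list): a = [18, 31, 16, 61], b = [18, 31, 16, 61]

[18, 31, 16, 61]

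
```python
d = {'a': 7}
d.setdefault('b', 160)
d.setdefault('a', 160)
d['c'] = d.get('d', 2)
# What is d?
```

After line 1: d = {'a': 7}
After line 2 (setdefault adds 'b'=160): d = {'a': 7, 'b': 160}
After line 3 (setdefault 'a' no-op, already exists): d = {'a': 7, 'b': 160}
After line 4 (get('d', 2) returns default since 'd' not in d): d = {'a': 7, 'b': 160, 'c': 2}

{'a': 7, 'b': 160, 'c': 2}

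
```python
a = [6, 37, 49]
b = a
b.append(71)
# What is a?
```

After line 1: a = [6, 37, 49]
After line 2 (b = a is an alias, same object): a = [6, 37, 49], b = [6, 37, 49]
After line 3 (b.append mutates the shared list): a = [6, 37, 49, 71], b = [6, 37, 49, 71]

[6, 37, 49, 71]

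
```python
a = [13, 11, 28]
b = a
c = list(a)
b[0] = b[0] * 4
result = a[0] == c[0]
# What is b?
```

After line 1: a = [13, 11, 28]
After line 2 (b = a, alias): a = [13, 11, 28], b = [13, 11, 28]
After line 3 (c = list(a) is a copy, new object): c = [13, 11, 28]
After line 4 (b[0] = 13 * 4 = 52; mutates shared a/b): a = b = [52, 11, 28], c = [13, 11, 28]
After line 5 (a[0] = 52, c[0] = 13; result = False)

[52, 11, 28]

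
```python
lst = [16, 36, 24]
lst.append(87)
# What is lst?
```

[16, 36, 24, 87]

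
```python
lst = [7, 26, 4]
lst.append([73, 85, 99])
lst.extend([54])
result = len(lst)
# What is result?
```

After line 1: lst = [7, 26, 4]
After line 2 (append adds [73, 85, 99] as single element): lst = [7, 26, 4, [73, 85, 99]]
After line 3 (extend unpacks [54], adds 54): lst = [7, 26, 4, [73, 85, 99], 54]
After line 4: result = len(lst) = 5

5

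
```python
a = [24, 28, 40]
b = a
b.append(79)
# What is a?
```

After line 1: a = [24, 28, 40]
After line 2 (b = a is an alias, same object): a = [24, 28, 40], b = [24, 28, 40]
After line 3 (b.append mutates the shared list): a = [24, 28, 40, 79], b = [24, 28, 40, 79]

[24, 28, 40, 79]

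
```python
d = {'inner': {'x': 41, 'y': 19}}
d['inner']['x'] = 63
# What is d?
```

After line 1: d = {'inner': {'x': 41, 'y': 19}}
After line 2 (inner x overwritten): d = {'inner': {'x': 63, 'y': 19}}

{'inner': {'x': 63, 'y': 19}}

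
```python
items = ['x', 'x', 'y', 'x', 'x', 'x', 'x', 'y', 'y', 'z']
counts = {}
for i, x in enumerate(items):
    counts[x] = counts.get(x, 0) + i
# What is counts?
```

Initial: counts = {}, items = ['x', 'x', 'y', 'x', 'x', 'x', 'x', 'y', 'y', 'z']
i=0, x='x': counts = {'x': 0}
i=1, x='x': counts = {'x': 1}
i=2, x='y': counts = {'x': 1, 'y': 2}
i=3, x='x': counts = {'x': 4, 'y': 2}
i=4, x='x': counts = {'x': 8, 'y': 2}
i=5, x='x': counts = {'x': 13, 'y': 2}
i=6, x='x': counts = {'x': 19, 'y': 2}
i=7, x='y': counts = {'x': 19, 'y': 9}
i=8, x='y': counts = {'x': 19, 'y': 17}
i=9, x='z': counts = {'x': 19, 'y': 17, 'z': 9}

{'x': 19, 'y': 17, 'z': 9}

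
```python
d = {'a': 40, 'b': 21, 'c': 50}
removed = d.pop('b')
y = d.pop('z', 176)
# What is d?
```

After line 1: d = {'a': 40, 'b': 21, 'c': 50}
After line 2 (pop 'b' returns 21): d = {'a': 40, 'c': 50}, removed = 21
After line 3 (pop 'z' missing, returns default 176): d = {'a': 40, 'c': 50}, y = 176

{'a': 40, 'c': 50}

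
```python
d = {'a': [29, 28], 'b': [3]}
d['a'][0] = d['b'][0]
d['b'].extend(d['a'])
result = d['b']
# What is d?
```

After line 1: d = {'a': [29, 28], 'b': [3]}
After line 2 (a[0] = b[0] = 3): d = {'a': [3, 28], 'b': [3]}
After line 3 (b.extend(a) appends [3, 28]): d = {'a': [3, 28], 'b': [3, 3, 28]}
After line 4: result = d['b'] = [3, 3, 28]

{'a': [3, 28], 'b': [3, 3, 28]}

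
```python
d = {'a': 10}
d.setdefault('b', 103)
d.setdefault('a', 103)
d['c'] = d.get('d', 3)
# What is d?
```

After line 1: d = {'a': 10}
After line 2 (setdefault adds 'b'=103): d = {'a': 10, 'b': 103}
After line 3 (setdefault 'a' no-op, already exists): d = {'a': 10, 'b': 103}
After line 4 (get('d', 3) returns default since 'd' not in d): d = {'a': 10, 'b': 103, 'c': 3}

{'a': 10, 'b': 103, 'c': 3}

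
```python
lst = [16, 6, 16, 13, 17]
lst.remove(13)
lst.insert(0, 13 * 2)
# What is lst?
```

After line 1: lst = [16, 6, 16, 13, 17]
After line 2 (remove first 13): lst = [16, 6, 16, 17]
After line 3 (insert 26 at index 0): lst = [26, 16, 6, 16, 17]

[26, 16, 6, 16, 17]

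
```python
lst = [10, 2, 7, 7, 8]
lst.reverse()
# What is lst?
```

[8, 7, 7, 2, 10]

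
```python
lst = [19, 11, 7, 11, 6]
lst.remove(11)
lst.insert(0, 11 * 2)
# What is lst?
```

After line 1: lst = [19, 11, 7, 11, 6]
After line 2 (remove first 11): lst = [19, 7, 11, 6]
After line 3 (insert 22 at index 0): lst = [22, 19, 7, 11, 6]

[22, 19, 7, 11, 6]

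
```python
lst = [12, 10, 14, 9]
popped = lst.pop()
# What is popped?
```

9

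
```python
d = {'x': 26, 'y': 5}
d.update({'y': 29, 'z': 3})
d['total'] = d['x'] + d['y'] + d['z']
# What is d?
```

After line 1: d = {'x': 26, 'y': 5}
After line 2 (y overwritten, z added): d = {'x': 26, 'y': 29, 'z': 3}
After line 3 (total = 26 + 29 + 3 = 58): d = {'x': 26, 'y': 29, 'z': 3, 'total': 58}

{'x': 26, 'y': 29, 'z': 3, 'total': 58}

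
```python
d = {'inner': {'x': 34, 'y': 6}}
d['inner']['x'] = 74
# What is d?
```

After line 1: d = {'inner': {'x': 34, 'y': 6}}
After line 2 (inner x overwritten): d = {'inner': {'x': 74, 'y': 6}}

{'inner': {'x': 74, 'y': 6}}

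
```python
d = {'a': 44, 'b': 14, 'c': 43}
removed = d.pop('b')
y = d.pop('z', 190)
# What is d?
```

After line 1: d = {'a': 44, 'b': 14, 'c': 43}
After line 2 (pop 'b' returns 14): d = {'a': 44, 'c': 43}, removed = 14
After line 3 (pop 'z' missing, returns default 190): d = {'a': 44, 'c': 43}, y = 190

{'a': 44, 'c': 43}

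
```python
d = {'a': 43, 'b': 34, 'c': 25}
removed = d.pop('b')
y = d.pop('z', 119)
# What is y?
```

After line 1: d = {'a': 43, 'b': 34, 'c': 25}
After line 2 (pop 'b' returns 34): d = {'a': 43, 'c': 25}, removed = 34
After line 3 (pop 'z' missing, returns default 119): d = {'a': 43, 'c': 25}, y = 119

119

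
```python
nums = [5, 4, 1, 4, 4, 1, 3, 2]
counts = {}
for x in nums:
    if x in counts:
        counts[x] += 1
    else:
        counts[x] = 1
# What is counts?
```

Initial: counts = {}, nums = [5, 4, 1, 4, 4, 1, 3, 2]
See 5: counts = {5: 1}
See 4: counts = {5: 1, 4: 1}
See 1: counts = {5: 1, 4: 1, 1: 1}
See 4: counts = {5: 1, 4: 2, 1: 1}
See 4: counts = {5: 1, 4: 3, 1: 1}
See 1: counts = {5: 1, 4: 3, 1: 2}
See 3: counts = {5: 1, 4: 3, 1: 2, 3: 1}
See 2: counts = {5: 1, 4: 3, 1: 2, 3: 1, 2: 1}

{5: 1, 4: 3, 1: 2, 3: 1, 2: 1}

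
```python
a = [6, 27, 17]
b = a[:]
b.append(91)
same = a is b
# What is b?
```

After line 1: a = [6, 27, 17]
After line 2 (b = a[:] is a shallow copy, new object): a = [6, 27, 17], b = [6, 27, 17]
After line 3 (append only mutates b): a = [6, 27, 17], b = [6, 27, 17, 91]
After line 4 (same = a is b; different objects -> False): same = False

[6, 27, 17, 91]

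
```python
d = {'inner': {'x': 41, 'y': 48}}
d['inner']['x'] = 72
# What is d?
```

After line 1: d = {'inner': {'x': 41, 'y': 48}}
After line 2 (inner x overwritten): d = {'inner': {'x': 72, 'y': 48}}

{'inner': {'x': 72, 'y': 48}}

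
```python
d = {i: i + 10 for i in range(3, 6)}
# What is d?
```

{3: 13, 4: 14, 5: 15}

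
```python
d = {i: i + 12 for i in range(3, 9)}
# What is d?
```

{3: 15, 4: 16, 5: 17, 6: 18, 7: 19, 8: 20}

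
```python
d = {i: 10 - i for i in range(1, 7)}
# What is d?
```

{1: 9, 2: 8, 3: 7, 4: 6, 5: 5, 6: 4}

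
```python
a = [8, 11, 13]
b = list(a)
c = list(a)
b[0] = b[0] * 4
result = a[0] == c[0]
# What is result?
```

After line 1: a = [8, 11, 13]
After line 2 (b = list(a), copy): a = [8, 11, 13], b = [8, 11, 13]
After line 3 (c = list(a) is a copy, new object): c = [8, 11, 13]
After line 4 (b[0] = 8 * 4 = 32; only b mutates (copy)): a = [8, 11, 13], b = [32, 11, 13], c = [8, 11, 13]
After line 5 (a[0] = 8, c[0] = 8; result = True)

True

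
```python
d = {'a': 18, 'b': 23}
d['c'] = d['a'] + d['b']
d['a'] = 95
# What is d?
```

After line 1: d = {'a': 18, 'b': 23}
After line 2 (d['c'] = 18 + 23): d = {'a': 18, 'b': 23, 'c': 41}
After line 3: d = {'a': 95, 'b': 23, 'c': 41}

{'a': 95, 'b': 23, 'c': 41}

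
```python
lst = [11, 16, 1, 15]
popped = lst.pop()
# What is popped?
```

15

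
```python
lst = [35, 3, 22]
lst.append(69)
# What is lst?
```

[35, 3, 22, 69]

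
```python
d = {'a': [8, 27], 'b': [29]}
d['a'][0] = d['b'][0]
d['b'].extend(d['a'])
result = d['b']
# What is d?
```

After line 1: d = {'a': [8, 27], 'b': [29]}
After line 2 (a[0] = b[0] = 29): d = {'a': [29, 27], 'b': [29]}
After line 3 (b.extend(a) appends [29, 27]): d = {'a': [29, 27], 'b': [29, 29, 27]}
After line 4: result = d['b'] = [29, 29, 27]

{'a': [29, 27], 'b': [29, 29, 27]}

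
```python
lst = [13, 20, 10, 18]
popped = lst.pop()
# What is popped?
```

18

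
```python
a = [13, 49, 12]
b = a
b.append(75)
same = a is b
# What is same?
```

After line 1: a = [13, 49, 12]
After line 2 (b = a is an alias, same object): a = [13, 49, 12], b = [13, 49, 12]
After line 3 (b.append mutates the shared list): a = [13, 49, 12, 75], b = [13, 49, 12, 75]
After line 4 (same = a is b; same object -> True): same = True

True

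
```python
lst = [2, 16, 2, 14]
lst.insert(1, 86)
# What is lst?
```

[2, 86, 16, 2, 14]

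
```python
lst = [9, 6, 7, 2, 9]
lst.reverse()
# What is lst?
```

[9, 2, 7, 6, 9]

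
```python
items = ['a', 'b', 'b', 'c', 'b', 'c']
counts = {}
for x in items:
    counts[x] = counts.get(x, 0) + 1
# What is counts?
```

Initial: counts = {}, items = ['a', 'b', 'b', 'c', 'b', 'c']
See 'a': counts = {'a': 1}
See 'b': counts = {'a': 1, 'b': 1}
See 'b': counts = {'a': 1, 'b': 2}
See 'c': counts = {'a': 1, 'b': 2, 'c': 1}
See 'b': counts = {'a': 1, 'b': 3, 'c': 1}
See 'c': counts = {'a': 1, 'b': 3, 'c': 2}

{'a': 1, 'b': 3, 'c': 2}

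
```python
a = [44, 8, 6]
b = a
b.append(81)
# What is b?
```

After line 1: a = [44, 8, 6]
After line 2 (b = a is an alias, same object): a = [44, 8, 6], b = [44, 8, 6]
After line 3 (b.append mutates the shared list): a = [44, 8, 6, 81], b = [44, 8, 6, 81]

[44, 8, 6, 81]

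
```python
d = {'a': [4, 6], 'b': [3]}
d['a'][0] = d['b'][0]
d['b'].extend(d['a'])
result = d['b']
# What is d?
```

After line 1: d = {'a': [4, 6], 'b': [3]}
After line 2 (a[0] = b[0] = 3): d = {'a': [3, 6], 'b': [3]}
After line 3 (b.extend(a) appends [3, 6]): d = {'a': [3, 6], 'b': [3, 3, 6]}
After line 4: result = d['b'] = [3, 3, 6]

{'a': [3, 6], 'b': [3, 3, 6]}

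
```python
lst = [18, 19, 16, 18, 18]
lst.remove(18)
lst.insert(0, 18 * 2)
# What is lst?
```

After line 1: lst = [18, 19, 16, 18, 18]
After line 2 (remove first 18): lst = [19, 16, 18, 18]
After line 3 (insert 36 at index 0): lst = [36, 19, 16, 18, 18]

[36, 19, 16, 18, 18]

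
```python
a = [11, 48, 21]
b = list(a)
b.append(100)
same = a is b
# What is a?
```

After line 1: a = [11, 48, 21]
After line 2 (b = list(a) is a shallow copy, new object): a = [11, 48, 21], b = [11, 48, 21]
After line 3 (append only mutates b): a = [11, 48, 21], b = [11, 48, 21, 100]
After line 4 (same = a is b; different objects -> False): same = False

[11, 48, 21]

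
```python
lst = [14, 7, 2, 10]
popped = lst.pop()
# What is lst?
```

[14, 7, 2]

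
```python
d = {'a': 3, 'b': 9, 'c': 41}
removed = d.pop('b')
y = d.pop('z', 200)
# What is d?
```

After line 1: d = {'a': 3, 'b': 9, 'c': 41}
After line 2 (pop 'b' returns 9): d = {'a': 3, 'c': 41}, removed = 9
After line 3 (pop 'z' missing, returns default 200): d = {'a': 3, 'c': 41}, y = 200

{'a': 3, 'c': 41}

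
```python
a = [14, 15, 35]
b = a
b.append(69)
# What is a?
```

After line 1: a = [14, 15, 35]
After line 2 (b = a is an alias, same object): a = [14, 15, 35], b = [14, 15, 35]
After line 3 (b.append mutates the shared list): a = [14, 15, 35, 69], b = [14, 15, 35, 69]

[14, 15, 35, 69]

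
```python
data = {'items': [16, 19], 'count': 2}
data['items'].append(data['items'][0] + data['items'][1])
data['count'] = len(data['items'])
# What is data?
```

After line 1: data = {'items': [16, 19], 'count': 2}
After line 2 (append 16 + 19 = 35): data = {'items': [16, 19, 35], 'count': 2}
After line 3 (count = len(items) = 3): data = {'items': [16, 19, 35], 'count': 3}

{'items': [16, 19, 35], 'count': 3}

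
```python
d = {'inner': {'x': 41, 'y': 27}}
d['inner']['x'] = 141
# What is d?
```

After line 1: d = {'inner': {'x': 41, 'y': 27}}
After line 2 (inner x overwritten): d = {'inner': {'x': 141, 'y': 27}}

{'inner': {'x': 141, 'y': 27}}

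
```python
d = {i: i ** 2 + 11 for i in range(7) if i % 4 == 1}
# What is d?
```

{1: 12, 5: 36}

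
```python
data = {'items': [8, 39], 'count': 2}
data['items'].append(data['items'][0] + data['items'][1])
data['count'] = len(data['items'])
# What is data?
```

After line 1: data = {'items': [8, 39], 'count': 2}
After line 2 (append 8 + 39 = 47): data = {'items': [8, 39, 47], 'count': 2}
After line 3 (count = len(items) = 3): data = {'items': [8, 39, 47], 'count': 3}

{'items': [8, 39, 47], 'count': 3}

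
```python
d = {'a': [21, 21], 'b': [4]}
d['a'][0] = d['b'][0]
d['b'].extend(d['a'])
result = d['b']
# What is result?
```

After line 1: d = {'a': [21, 21], 'b': [4]}
After line 2 (a[0] = b[0] = 4): d = {'a': [4, 21], 'b': [4]}
After line 3 (b.extend(a) appends [4, 21]): d = {'a': [4, 21], 'b': [4, 4, 21]}
After line 4: result = d['b'] = [4, 4, 21]

[4, 4, 21]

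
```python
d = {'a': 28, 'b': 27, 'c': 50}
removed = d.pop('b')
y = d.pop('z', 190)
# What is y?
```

After line 1: d = {'a': 28, 'b': 27, 'c': 50}
After line 2 (pop 'b' returns 27): d = {'a': 28, 'c': 50}, removed = 27
After line 3 (pop 'z' missing, returns default 190): d = {'a': 28, 'c': 50}, y = 190

190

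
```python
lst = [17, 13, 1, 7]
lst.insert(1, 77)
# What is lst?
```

[17, 77, 13, 1, 7]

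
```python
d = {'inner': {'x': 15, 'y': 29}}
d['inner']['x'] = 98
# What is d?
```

After line 1: d = {'inner': {'x': 15, 'y': 29}}
After line 2 (inner x overwritten): d = {'inner': {'x': 98, 'y': 29}}

{'inner': {'x': 98, 'y': 29}}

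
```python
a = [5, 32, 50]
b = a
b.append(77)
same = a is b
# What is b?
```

After line 1: a = [5, 32, 50]
After line 2 (b = a is an alias, same object): a = [5, 32, 50], b = [5, 32, 50]
After line 3 (b.append mutates the shared list): a = [5, 32, 50, 77], b = [5, 32, 50, 77]
After line 4 (same = a is b; same object -> True): same = True

[5, 32, 50, 77]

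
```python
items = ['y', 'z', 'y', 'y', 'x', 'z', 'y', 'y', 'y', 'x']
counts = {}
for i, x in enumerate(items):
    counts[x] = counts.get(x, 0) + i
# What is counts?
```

Initial: counts = {}, items = ['y', 'z', 'y', 'y', 'x', 'z', 'y', 'y', 'y', 'x']
i=0, x='y': counts = {'y': 0}
i=1, x='z': counts = {'y': 0, 'z': 1}
i=2, x='y': counts = {'y': 2, 'z': 1}
i=3, x='y': counts = {'y': 5, 'z': 1}
i=4, x='x': counts = {'y': 5, 'z': 1, 'x': 4}
i=5, x='z': counts = {'y': 5, 'z': 6, 'x': 4}
i=6, x='y': counts = {'y': 11, 'z': 6, 'x': 4}
i=7, x='y': counts = {'y': 18, 'z': 6, 'x': 4}
i=8, x='y': counts = {'y': 26, 'z': 6, 'x': 4}
i=9, x='x': counts = {'y': 26, 'z': 6, 'x': 13}

{'y': 26, 'z': 6, 'x': 13}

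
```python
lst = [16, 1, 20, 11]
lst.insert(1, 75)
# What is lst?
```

[16, 75, 1, 20, 11]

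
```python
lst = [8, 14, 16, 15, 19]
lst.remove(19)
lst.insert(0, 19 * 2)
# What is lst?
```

After line 1: lst = [8, 14, 16, 15, 19]
After line 2 (remove first 19): lst = [8, 14, 16, 15]
After line 3 (insert 38 at index 0): lst = [38, 8, 14, 16, 15]

[38, 8, 14, 16, 15]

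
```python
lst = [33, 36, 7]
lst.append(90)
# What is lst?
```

[33, 36, 7, 90]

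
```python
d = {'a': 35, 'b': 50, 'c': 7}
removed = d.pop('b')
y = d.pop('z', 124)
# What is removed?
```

After line 1: d = {'a': 35, 'b': 50, 'c': 7}
After line 2 (pop 'b' returns 50): d = {'a': 35, 'c': 7}, removed = 50
After line 3 (pop 'z' missing, returns default 124): d = {'a': 35, 'c': 7}, y = 124

50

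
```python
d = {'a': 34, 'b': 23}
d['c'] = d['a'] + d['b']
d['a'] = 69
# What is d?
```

After line 1: d = {'a': 34, 'b': 23}
After line 2 (d['c'] = 34 + 23): d = {'a': 34, 'b': 23, 'c': 57}
After line 3: d = {'a': 69, 'b': 23, 'c': 57}

{'a': 69, 'b': 23, 'c': 57}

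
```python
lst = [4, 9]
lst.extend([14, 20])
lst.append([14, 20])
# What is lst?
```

After line 1: lst = [4, 9]
After line 2 (extend unpacks [14, 20]): lst = [4, 9, 14, 20]
After line 3 (append adds [14, 20] as single element): lst = [4, 9, 14, 20, [14, 20]]

[4, 9, 14, 20, [14, 20]]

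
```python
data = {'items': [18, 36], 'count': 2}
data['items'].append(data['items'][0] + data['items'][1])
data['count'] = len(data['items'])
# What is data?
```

After line 1: data = {'items': [18, 36], 'count': 2}
After line 2 (append 18 + 36 = 54): data = {'items': [18, 36, 54], 'count': 2}
After line 3 (count = len(items) = 3): data = {'items': [18, 36, 54], 'count': 3}

{'items': [18, 36, 54], 'count': 3}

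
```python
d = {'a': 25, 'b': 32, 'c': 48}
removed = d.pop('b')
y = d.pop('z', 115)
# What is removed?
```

After line 1: d = {'a': 25, 'b': 32, 'c': 48}
After line 2 (pop 'b' returns 32): d = {'a': 25, 'c': 48}, removed = 32
After line 3 (pop 'z' missing, returns default 115): d = {'a': 25, 'c': 48}, y = 115

32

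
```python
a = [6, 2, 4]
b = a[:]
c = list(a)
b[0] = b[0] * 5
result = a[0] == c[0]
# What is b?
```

After line 1: a = [6, 2, 4]
After line 2 (b = a[:], copy): a = [6, 2, 4], b = [6, 2, 4]
After line 3 (c = list(a) is a copy, new object): c = [6, 2, 4]
After line 4 (b[0] = 6 * 5 = 30; only b mutates (copy)): a = [6, 2, 4], b = [30, 2, 4], c = [6, 2, 4]
After line 5 (a[0] = 6, c[0] = 6; result = True)

[30, 2, 4]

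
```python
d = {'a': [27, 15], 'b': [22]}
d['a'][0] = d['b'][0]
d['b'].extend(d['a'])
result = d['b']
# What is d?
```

After line 1: d = {'a': [27, 15], 'b': [22]}
After line 2 (a[0] = b[0] = 22): d = {'a': [22, 15], 'b': [22]}
After line 3 (b.extend(a) appends [22, 15]): d = {'a': [22, 15], 'b': [22, 22, 15]}
After line 4: result = d['b'] = [22, 22, 15]

{'a': [22, 15], 'b': [22, 22, 15]}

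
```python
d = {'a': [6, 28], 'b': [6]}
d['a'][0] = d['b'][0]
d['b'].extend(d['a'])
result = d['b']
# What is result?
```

After line 1: d = {'a': [6, 28], 'b': [6]}
After line 2 (a[0] = b[0] = 6): d = {'a': [6, 28], 'b': [6]}
After line 3 (b.extend(a) appends [6, 28]): d = {'a': [6, 28], 'b': [6, 6, 28]}
After line 4: result = d['b'] = [6, 6, 28]

[6, 6, 28]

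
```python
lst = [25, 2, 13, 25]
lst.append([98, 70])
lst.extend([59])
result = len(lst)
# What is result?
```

After line 1: lst = [25, 2, 13, 25]
After line 2 (append adds [98, 70] as single element): lst = [25, 2, 13, 25, [98, 70]]
After line 3 (extend unpacks [59], adds 59): lst = [25, 2, 13, 25, [98, 70], 59]
After line 4: result = len(lst) = 6

6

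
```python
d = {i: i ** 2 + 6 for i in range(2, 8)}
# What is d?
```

{2: 10, 3: 15, 4: 22, 5: 31, 6: 42, 7: 55}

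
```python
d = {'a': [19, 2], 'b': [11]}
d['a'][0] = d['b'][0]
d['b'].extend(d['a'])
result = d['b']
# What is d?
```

After line 1: d = {'a': [19, 2], 'b': [11]}
After line 2 (a[0] = b[0] = 11): d = {'a': [11, 2], 'b': [11]}
After line 3 (b.extend(a) appends [11, 2]): d = {'a': [11, 2], 'b': [11, 11, 2]}
After line 4: result = d['b'] = [11, 11, 2]

{'a': [11, 2], 'b': [11, 11, 2]}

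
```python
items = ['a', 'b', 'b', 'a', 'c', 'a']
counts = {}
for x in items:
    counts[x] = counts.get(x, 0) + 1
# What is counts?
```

Initial: counts = {}, items = ['a', 'b', 'b', 'a', 'c', 'a']
See 'a': counts = {'a': 1}
See 'b': counts = {'a': 1, 'b': 1}
See 'b': counts = {'a': 1, 'b': 2}
See 'a': counts = {'a': 2, 'b': 2}
See 'c': counts = {'a': 2, 'b': 2, 'c': 1}
See 'a': counts = {'a': 3, 'b': 2, 'c': 1}

{'a': 3, 'b': 2, 'c': 1}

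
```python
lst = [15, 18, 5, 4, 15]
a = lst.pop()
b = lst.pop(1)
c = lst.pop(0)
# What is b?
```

After line 1: lst = [15, 18, 5, 4, 15]
After line 2 (pop() -> a = 15): lst = [15, 18, 5, 4]
After line 3 (pop(1) -> b = 18): lst = [15, 5, 4]
After line 4 (pop(0) -> c = 15): lst = [5, 4]

18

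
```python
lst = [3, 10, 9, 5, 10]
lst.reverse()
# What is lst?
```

[10, 5, 9, 10, 3]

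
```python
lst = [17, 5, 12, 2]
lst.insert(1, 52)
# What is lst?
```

[17, 52, 5, 12, 2]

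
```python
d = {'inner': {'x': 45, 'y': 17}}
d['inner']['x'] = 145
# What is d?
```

After line 1: d = {'inner': {'x': 45, 'y': 17}}
After line 2 (inner x overwritten): d = {'inner': {'x': 145, 'y': 17}}

{'inner': {'x': 145, 'y': 17}}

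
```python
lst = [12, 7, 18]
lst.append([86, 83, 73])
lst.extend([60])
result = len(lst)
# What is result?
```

After line 1: lst = [12, 7, 18]
After line 2 (append adds [86, 83, 73] as single element): lst = [12, 7, 18, [86, 83, 73]]
After line 3 (extend unpacks [60], adds 60): lst = [12, 7, 18, [86, 83, 73], 60]
After line 4: result = len(lst) = 5

5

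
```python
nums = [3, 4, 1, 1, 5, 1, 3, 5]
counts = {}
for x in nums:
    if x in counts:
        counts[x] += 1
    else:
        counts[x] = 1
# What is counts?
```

Initial: counts = {}, nums = [3, 4, 1, 1, 5, 1, 3, 5]
See 3: counts = {3: 1}
See 4: counts = {3: 1, 4: 1}
See 1: counts = {3: 1, 4: 1, 1: 1}
See 1: counts = {3: 1, 4: 1, 1: 2}
See 5: counts = {3: 1, 4: 1, 1: 2, 5: 1}
See 1: counts = {3: 1, 4: 1, 1: 3, 5: 1}
See 3: counts = {3: 2, 4: 1, 1: 3, 5: 1}
See 5: counts = {3: 2, 4: 1, 1: 3, 5: 2}

{3: 2, 4: 1, 1: 3, 5: 2}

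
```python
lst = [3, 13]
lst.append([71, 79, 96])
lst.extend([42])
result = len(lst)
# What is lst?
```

After line 1: lst = [3, 13]
After line 2 (append adds [71, 79, 96] as single element): lst = [3, 13, [71, 79, 96]]
After line 3 (extend unpacks [42], adds 42): lst = [3, 13, [71, 79, 96], 42]
After line 4: result = len(lst) = 4

[3, 13, [71, 79, 96], 42]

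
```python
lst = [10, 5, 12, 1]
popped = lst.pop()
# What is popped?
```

1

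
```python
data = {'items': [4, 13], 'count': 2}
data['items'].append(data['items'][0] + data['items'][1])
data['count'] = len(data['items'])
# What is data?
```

After line 1: data = {'items': [4, 13], 'count': 2}
After line 2 (append 4 + 13 = 17): data = {'items': [4, 13, 17], 'count': 2}
After line 3 (count = len(items) = 3): data = {'items': [4, 13, 17], 'count': 3}

{'items': [4, 13, 17], 'count': 3}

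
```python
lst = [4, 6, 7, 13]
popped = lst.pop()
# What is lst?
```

[4, 6, 7]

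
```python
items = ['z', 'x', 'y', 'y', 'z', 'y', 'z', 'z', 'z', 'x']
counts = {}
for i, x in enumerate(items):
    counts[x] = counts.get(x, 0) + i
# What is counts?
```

Initial: counts = {}, items = ['z', 'x', 'y', 'y', 'z', 'y', 'z', 'z', 'z', 'x']
i=0, x='z': counts = {'z': 0}
i=1, x='x': counts = {'z': 0, 'x': 1}
i=2, x='y': counts = {'z': 0, 'x': 1, 'y': 2}
i=3, x='y': counts = {'z': 0, 'x': 1, 'y': 5}
i=4, x='z': counts = {'z': 4, 'x': 1, 'y': 5}
i=5, x='y': counts = {'z': 4, 'x': 1, 'y': 10}
i=6, x='z': counts = {'z': 10, 'x': 1, 'y': 10}
i=7, x='z': counts = {'z': 17, 'x': 1, 'y': 10}
i=8, x='z': counts = {'z': 25, 'x': 1, 'y': 10}
i=9, x='x': counts = {'z': 25, 'x': 10, 'y': 10}

{'z': 25, 'x': 10, 'y': 10}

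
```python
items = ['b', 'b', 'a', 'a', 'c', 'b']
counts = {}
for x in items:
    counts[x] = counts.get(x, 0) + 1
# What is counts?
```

Initial: counts = {}, items = ['b', 'b', 'a', 'a', 'c', 'b']
See 'b': counts = {'b': 1}
See 'b': counts = {'b': 2}
See 'a': counts = {'b': 2, 'a': 1}
See 'a': counts = {'b': 2, 'a': 2}
See 'c': counts = {'b': 2, 'a': 2, 'c': 1}
See 'b': counts = {'b': 3, 'a': 2, 'c': 1}

{'b': 3, 'a': 2, 'c': 1}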